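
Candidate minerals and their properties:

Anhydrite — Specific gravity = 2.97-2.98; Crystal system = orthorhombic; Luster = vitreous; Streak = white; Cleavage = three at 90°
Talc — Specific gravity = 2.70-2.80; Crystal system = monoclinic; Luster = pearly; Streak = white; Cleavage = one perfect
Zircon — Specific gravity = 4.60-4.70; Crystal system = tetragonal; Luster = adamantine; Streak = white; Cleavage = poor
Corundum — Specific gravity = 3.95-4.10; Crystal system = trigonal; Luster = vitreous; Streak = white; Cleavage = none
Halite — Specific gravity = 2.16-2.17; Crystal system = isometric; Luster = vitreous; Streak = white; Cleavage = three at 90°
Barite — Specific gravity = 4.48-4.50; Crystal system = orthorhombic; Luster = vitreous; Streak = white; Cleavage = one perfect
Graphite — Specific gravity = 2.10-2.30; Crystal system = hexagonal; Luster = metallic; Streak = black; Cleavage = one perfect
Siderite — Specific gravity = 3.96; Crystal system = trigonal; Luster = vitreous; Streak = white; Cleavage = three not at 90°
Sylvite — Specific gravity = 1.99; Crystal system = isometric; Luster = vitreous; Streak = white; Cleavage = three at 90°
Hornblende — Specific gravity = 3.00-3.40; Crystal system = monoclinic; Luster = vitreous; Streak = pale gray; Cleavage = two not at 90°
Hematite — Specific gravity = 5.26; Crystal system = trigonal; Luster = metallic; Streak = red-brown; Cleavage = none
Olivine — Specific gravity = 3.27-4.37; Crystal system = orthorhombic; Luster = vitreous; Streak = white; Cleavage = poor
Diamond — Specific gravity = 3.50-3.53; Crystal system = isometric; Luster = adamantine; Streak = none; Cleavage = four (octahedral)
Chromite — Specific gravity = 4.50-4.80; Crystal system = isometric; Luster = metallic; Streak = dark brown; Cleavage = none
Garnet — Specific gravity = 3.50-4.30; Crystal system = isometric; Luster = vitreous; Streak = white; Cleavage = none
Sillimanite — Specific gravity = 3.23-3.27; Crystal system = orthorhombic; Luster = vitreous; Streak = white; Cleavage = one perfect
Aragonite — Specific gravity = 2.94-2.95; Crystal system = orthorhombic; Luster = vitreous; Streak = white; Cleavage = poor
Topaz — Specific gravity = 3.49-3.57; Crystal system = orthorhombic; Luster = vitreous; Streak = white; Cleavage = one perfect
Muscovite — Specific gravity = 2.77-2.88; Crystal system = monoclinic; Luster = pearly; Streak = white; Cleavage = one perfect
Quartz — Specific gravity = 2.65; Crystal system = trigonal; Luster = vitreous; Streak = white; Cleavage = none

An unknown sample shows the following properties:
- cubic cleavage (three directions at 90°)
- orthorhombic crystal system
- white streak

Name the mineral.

Cubic cleavage (three directions at 90°) — leaves Anhydrite, Halite, Sylvite.
Orthorhombic crystal system — leaves Anhydrite.
White streak — every remaining candidate is consistent.
Anhydrite is the sole remaining match.

Anhydrite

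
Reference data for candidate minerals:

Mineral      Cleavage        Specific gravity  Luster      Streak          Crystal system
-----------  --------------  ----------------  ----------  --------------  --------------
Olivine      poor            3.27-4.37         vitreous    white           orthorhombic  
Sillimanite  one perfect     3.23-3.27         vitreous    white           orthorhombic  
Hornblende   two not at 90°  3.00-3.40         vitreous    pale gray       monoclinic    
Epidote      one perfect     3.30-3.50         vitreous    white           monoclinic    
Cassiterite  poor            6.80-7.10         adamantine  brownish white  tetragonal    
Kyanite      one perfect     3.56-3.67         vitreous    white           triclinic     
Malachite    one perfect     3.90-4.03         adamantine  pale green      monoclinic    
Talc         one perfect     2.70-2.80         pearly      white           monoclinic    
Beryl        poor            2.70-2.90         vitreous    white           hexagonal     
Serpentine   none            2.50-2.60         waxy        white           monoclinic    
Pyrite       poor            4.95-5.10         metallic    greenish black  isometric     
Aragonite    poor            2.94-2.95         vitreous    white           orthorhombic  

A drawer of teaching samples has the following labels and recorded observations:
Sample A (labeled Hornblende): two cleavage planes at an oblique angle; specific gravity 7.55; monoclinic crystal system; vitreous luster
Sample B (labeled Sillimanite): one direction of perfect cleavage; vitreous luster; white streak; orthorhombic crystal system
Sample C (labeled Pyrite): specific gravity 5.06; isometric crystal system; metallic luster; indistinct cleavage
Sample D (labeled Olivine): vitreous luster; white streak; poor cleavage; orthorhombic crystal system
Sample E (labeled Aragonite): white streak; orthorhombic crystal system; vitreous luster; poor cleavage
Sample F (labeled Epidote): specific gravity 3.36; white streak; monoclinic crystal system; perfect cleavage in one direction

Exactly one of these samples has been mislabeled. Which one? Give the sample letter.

Sample A: Hornblende has SG 3.00-3.40, but the record shows specific gravity 7.55 — this label is wrong.
Sample B: observations are consistent with Sillimanite.
Sample C: observations are consistent with Pyrite.
Sample D: observations are consistent with Olivine.
Sample E: observations are consistent with Aragonite.
Sample F: observations are consistent with Epidote.
Only sample A is inconsistent with its label.

A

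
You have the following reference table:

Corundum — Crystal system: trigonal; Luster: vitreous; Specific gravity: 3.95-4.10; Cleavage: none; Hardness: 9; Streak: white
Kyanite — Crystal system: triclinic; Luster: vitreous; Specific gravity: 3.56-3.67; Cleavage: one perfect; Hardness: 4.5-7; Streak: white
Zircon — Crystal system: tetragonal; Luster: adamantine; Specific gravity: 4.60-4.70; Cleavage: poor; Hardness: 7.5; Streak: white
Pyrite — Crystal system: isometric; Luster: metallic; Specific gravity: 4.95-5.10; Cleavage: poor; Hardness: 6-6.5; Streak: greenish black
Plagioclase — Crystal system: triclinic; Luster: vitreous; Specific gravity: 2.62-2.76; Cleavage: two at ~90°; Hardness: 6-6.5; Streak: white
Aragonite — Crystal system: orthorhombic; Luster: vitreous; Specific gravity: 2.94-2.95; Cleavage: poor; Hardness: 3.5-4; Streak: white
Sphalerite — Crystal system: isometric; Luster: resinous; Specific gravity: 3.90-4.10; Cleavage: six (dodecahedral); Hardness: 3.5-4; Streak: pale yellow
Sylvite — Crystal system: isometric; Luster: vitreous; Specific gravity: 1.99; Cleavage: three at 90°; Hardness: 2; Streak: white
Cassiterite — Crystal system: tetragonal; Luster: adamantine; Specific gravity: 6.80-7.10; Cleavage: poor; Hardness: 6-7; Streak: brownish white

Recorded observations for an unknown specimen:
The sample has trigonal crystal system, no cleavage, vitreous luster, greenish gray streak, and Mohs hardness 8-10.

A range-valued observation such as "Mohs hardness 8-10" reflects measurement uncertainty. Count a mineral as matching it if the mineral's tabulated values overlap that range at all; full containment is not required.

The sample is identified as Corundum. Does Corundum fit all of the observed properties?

No

Trigonal crystal system — consistent with Corundum (trigonal system).
No cleavage — consistent with Corundum (cleavage none).
Vitreous luster — consistent with Corundum (vitreous luster).
Greenish gray streak — Corundum has white streak; which does not match.
Mohs hardness 8-10 — consistent with Corundum (hardness 9).
Streak alone is enough to reject Corundum.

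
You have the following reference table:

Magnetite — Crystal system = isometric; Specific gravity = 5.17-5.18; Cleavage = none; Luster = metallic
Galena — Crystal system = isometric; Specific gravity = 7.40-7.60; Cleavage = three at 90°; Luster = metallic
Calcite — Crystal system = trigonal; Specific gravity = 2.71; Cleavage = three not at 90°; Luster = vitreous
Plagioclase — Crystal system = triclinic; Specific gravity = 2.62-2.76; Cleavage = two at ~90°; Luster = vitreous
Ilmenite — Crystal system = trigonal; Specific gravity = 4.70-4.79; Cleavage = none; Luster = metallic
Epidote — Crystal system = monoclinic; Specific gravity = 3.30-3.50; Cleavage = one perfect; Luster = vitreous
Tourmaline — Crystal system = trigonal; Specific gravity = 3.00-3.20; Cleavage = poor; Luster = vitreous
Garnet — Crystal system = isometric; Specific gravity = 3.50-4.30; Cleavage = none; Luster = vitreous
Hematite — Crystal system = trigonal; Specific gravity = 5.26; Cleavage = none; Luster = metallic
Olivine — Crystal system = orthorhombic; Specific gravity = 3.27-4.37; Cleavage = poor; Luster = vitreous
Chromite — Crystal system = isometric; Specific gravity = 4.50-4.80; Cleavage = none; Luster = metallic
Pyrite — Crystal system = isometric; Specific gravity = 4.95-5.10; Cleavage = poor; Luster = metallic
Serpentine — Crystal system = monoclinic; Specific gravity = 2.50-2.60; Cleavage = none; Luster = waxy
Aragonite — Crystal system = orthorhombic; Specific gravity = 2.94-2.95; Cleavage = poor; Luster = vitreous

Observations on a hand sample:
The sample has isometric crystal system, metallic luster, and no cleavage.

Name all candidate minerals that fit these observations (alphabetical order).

Isometric crystal system: Magnetite, Galena, Garnet, Chromite, Pyrite remain.
Metallic luster is inconsistent with Garnet.
No cleavage rules out Galena, Pyrite.
Remaining candidates: Chromite, Magnetite.

Chromite, Magnetite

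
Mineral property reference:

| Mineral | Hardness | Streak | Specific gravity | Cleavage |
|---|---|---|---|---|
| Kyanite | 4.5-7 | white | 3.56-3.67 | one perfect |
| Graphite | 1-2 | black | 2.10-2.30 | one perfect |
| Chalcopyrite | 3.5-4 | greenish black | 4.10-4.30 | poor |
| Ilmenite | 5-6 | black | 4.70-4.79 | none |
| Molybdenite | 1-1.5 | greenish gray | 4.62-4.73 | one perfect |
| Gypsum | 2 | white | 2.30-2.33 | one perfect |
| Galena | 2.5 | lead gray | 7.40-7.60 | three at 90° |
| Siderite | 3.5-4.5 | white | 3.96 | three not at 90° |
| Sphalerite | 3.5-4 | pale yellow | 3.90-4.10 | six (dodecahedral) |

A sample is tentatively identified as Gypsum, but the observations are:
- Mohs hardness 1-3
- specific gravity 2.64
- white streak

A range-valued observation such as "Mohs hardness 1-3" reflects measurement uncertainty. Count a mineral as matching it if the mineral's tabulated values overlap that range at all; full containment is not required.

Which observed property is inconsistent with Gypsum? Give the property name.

specific gravity

Mohs hardness 1-3: Gypsum has hardness 2 — matches.
Specific gravity 2.64: Gypsum has SG 2.30-2.33 — does not match.
White streak: Gypsum has white streak — matches.
The specific gravity is the one property that does not fit.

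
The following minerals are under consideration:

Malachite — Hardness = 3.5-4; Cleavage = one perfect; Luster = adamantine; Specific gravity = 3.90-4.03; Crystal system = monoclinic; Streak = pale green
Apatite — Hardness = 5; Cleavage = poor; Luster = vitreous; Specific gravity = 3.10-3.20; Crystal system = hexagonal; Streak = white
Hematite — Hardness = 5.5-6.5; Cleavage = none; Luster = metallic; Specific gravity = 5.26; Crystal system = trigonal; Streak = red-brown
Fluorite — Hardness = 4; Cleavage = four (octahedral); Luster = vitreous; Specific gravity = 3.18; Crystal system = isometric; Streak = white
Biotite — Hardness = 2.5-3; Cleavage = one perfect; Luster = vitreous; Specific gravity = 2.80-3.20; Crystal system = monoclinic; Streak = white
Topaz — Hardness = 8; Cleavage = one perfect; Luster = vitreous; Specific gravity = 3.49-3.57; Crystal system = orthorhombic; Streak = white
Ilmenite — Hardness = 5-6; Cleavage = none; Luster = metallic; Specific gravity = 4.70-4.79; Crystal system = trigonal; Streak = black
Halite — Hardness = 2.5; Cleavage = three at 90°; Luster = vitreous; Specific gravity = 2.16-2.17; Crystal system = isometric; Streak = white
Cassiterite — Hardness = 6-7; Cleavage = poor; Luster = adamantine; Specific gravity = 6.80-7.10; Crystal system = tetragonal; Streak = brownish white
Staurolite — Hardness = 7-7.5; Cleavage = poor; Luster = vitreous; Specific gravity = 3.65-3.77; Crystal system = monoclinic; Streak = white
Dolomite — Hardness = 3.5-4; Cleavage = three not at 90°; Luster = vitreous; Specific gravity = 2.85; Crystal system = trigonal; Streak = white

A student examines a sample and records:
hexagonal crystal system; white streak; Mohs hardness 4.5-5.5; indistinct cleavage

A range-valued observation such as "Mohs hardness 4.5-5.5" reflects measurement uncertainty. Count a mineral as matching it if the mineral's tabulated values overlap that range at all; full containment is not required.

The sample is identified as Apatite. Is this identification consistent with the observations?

Hexagonal crystal system — agrees with Apatite (hexagonal system).
White streak — agrees with Apatite (white streak).
Mohs hardness 4.5-5.5 — agrees with Apatite (hardness 5).
Indistinct cleavage — agrees with Apatite (cleavage poor).
Every observed property is compatible with the reference values for Apatite.

Yes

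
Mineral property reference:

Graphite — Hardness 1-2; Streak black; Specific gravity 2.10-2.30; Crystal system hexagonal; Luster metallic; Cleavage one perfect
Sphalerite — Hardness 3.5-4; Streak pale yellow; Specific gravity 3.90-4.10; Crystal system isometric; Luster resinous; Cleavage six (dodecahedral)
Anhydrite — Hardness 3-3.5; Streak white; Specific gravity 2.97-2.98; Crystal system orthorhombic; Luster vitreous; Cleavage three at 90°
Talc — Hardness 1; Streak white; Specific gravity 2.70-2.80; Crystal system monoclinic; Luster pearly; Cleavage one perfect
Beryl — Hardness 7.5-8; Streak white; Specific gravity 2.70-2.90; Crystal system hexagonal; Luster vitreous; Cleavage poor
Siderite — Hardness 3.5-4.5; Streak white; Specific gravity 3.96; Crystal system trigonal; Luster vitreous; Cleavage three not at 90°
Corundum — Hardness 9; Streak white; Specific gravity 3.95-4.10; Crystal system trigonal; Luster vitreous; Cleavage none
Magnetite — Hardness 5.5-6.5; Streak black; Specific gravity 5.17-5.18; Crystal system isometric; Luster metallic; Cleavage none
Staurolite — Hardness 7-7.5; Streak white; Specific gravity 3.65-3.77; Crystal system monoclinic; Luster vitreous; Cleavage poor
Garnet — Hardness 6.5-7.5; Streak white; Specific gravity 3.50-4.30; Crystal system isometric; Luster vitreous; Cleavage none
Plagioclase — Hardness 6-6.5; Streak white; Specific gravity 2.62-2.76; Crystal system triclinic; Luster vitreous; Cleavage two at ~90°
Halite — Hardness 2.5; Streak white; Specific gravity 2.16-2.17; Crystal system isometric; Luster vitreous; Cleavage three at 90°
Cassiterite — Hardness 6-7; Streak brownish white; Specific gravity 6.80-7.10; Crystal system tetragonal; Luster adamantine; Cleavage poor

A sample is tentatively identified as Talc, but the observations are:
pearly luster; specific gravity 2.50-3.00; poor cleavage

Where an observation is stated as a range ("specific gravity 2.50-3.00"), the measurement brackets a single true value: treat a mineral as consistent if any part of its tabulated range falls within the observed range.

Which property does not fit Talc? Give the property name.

Pearly luster: Talc has pearly luster — matches.
Specific gravity 2.50-3.00: Talc has SG 2.70-2.80 — matches.
Poor cleavage: Talc has cleavage one perfect — inconsistent.
Everything matches except the cleavage.

cleavage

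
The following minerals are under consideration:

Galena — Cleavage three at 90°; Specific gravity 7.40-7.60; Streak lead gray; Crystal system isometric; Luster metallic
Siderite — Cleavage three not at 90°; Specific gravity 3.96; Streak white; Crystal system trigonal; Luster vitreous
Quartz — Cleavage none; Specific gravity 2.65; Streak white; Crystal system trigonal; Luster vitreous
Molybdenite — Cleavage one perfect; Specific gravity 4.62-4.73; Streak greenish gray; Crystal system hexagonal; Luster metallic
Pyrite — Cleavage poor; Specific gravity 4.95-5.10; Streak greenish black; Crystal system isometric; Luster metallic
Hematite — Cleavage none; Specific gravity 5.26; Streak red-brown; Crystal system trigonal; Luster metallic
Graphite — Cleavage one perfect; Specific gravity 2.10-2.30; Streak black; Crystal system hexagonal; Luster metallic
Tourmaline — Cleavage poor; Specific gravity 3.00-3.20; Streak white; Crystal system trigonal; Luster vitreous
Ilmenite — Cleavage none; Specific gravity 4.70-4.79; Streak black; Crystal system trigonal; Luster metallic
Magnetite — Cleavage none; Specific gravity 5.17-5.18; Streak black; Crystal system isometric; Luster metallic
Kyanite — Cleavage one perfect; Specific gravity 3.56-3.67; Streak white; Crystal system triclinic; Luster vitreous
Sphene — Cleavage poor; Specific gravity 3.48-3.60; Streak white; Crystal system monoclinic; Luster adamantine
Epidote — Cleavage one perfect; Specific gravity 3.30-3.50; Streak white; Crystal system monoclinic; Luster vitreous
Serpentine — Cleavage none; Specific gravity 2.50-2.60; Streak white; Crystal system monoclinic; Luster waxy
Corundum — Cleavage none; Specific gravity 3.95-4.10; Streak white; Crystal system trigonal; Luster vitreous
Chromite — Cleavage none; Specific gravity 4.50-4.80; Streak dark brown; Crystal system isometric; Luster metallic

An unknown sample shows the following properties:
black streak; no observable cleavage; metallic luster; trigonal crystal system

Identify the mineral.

Ilmenite

Black streak — narrows the field to Graphite, Ilmenite, Magnetite.
No observable cleavage eliminates Graphite.
Metallic luster — every remaining candidate is consistent.
Trigonal crystal system is inconsistent with Magnetite.
Only Ilmenite satisfies all observations.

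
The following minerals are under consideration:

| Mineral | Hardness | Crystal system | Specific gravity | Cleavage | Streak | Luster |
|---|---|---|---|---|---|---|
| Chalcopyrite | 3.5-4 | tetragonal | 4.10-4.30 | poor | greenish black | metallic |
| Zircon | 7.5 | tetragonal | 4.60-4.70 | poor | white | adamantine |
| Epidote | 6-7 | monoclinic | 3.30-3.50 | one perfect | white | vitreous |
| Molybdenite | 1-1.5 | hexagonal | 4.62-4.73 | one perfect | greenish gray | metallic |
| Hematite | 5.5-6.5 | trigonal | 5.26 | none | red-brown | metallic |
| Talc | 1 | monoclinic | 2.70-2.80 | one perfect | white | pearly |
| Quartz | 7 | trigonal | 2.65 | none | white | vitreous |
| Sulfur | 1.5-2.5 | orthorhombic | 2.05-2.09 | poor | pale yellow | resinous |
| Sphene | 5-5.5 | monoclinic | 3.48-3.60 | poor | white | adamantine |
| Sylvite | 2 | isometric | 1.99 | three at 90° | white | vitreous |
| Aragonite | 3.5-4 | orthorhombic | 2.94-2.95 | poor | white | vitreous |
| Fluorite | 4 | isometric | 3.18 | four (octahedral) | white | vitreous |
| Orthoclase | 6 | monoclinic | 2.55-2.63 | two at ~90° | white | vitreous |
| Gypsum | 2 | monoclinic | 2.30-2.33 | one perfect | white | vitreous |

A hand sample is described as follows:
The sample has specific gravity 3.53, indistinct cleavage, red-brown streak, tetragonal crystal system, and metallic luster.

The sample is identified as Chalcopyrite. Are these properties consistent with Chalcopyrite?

Inconsistent

Specific gravity 3.53 — Chalcopyrite has SG 4.10-4.30; which does not match.
Indistinct cleavage — fits Chalcopyrite (cleavage poor).
Red-brown streak — Chalcopyrite has greenish black streak; which does not match.
Tetragonal crystal system — fits Chalcopyrite (tetragonal system).
Metallic luster — fits Chalcopyrite (metallic luster).
2 of the observed properties are inconsistent with Chalcopyrite.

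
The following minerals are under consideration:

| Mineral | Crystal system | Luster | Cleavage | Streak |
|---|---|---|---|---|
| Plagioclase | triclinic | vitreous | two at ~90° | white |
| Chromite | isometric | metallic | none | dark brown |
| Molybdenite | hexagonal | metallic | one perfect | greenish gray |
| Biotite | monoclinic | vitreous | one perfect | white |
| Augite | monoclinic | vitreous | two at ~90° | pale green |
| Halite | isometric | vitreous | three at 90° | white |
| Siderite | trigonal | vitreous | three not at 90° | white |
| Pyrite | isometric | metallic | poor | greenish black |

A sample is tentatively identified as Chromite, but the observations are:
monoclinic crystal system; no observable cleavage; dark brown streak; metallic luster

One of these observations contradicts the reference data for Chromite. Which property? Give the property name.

Monoclinic crystal system: Chromite has isometric system — does not match.
No observable cleavage: Chromite has cleavage none — agrees.
Dark brown streak: Chromite has dark brown streak — agrees.
Metallic luster: Chromite has metallic luster — agrees.
Only the crystal system is inconsistent.

crystal system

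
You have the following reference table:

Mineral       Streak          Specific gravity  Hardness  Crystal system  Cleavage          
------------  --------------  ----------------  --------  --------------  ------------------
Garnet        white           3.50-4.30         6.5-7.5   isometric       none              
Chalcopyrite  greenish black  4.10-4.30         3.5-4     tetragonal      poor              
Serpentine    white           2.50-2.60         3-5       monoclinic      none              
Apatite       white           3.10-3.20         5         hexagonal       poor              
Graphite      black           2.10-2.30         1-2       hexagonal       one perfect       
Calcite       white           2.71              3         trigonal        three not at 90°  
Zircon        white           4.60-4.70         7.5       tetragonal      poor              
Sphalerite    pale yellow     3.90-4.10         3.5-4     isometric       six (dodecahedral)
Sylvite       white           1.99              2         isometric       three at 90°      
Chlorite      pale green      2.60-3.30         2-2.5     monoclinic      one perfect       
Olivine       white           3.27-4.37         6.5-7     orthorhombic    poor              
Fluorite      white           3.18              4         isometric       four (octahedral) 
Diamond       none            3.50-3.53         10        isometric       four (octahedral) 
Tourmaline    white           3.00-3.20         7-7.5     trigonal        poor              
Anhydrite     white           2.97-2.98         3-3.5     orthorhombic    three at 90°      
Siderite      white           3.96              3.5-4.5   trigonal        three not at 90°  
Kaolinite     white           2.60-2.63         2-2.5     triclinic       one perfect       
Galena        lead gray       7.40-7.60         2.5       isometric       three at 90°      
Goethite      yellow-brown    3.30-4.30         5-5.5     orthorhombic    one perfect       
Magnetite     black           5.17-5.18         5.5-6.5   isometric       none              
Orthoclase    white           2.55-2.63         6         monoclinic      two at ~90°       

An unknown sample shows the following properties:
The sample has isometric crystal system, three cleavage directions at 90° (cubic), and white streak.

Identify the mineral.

Isometric crystal system — leaves Garnet, Sphalerite, Sylvite, Fluorite, Diamond, Galena, Magnetite.
Three cleavage directions at 90° (cubic) — Sylvite, Galena remain.
White streak rules out Galena.
The only mineral consistent with every observation is Sylvite.

Sylvite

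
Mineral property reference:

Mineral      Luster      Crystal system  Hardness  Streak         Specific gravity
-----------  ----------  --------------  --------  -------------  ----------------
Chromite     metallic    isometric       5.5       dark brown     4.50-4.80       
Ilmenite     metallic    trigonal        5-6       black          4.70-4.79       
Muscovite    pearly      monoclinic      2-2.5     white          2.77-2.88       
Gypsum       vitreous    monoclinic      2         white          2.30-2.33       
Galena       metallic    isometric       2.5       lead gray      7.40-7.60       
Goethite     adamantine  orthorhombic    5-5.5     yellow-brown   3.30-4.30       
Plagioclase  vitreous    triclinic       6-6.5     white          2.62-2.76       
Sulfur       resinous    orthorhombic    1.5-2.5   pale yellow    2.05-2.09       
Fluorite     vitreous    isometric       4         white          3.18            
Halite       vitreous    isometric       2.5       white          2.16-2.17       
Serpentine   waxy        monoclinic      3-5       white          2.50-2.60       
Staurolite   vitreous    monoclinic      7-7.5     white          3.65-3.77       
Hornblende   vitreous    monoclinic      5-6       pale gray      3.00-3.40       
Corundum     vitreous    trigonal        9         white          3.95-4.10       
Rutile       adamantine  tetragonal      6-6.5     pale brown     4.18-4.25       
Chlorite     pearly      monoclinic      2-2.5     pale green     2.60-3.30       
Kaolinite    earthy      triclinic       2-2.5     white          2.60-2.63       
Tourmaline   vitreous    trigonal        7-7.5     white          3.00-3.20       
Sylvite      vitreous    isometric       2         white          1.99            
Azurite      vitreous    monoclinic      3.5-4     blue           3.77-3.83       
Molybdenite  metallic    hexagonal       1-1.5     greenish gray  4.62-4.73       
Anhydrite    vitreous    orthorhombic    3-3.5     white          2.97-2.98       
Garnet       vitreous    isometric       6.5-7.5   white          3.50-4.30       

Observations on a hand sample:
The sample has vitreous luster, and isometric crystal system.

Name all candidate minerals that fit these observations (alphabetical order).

Fluorite, Garnet, Halite, Sylvite

Vitreous luster — only Gypsum, Plagioclase, Fluorite, Halite, Staurolite, Hornblende, Corundum, Tourmaline, Sylvite, Azurite, Anhydrite, Garnet remain.
Isometric crystal system — only Fluorite, Halite, Sylvite, Garnet remain.
The minerals that satisfy all observations are Fluorite, Garnet, Halite, Sylvite.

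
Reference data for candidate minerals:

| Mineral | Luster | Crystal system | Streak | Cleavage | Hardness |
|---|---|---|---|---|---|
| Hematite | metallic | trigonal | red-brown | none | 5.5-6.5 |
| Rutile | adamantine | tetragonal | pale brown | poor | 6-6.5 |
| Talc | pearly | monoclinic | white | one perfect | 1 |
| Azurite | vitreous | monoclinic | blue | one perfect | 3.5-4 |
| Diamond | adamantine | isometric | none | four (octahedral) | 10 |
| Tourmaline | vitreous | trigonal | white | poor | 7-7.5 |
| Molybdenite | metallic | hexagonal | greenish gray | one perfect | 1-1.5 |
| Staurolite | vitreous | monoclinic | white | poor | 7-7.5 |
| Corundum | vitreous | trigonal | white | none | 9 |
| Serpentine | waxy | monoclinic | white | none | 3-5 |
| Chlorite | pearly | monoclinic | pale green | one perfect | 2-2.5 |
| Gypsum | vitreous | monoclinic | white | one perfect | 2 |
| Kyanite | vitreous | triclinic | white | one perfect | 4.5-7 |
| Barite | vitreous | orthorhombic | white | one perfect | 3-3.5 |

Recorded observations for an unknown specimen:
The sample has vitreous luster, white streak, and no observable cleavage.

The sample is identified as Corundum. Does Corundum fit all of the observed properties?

Vitreous luster — agrees with Corundum (vitreous luster).
White streak — agrees with Corundum (white streak).
No observable cleavage — agrees with Corundum (cleavage none).
Every observed property is compatible with the reference values for Corundum.

Consistent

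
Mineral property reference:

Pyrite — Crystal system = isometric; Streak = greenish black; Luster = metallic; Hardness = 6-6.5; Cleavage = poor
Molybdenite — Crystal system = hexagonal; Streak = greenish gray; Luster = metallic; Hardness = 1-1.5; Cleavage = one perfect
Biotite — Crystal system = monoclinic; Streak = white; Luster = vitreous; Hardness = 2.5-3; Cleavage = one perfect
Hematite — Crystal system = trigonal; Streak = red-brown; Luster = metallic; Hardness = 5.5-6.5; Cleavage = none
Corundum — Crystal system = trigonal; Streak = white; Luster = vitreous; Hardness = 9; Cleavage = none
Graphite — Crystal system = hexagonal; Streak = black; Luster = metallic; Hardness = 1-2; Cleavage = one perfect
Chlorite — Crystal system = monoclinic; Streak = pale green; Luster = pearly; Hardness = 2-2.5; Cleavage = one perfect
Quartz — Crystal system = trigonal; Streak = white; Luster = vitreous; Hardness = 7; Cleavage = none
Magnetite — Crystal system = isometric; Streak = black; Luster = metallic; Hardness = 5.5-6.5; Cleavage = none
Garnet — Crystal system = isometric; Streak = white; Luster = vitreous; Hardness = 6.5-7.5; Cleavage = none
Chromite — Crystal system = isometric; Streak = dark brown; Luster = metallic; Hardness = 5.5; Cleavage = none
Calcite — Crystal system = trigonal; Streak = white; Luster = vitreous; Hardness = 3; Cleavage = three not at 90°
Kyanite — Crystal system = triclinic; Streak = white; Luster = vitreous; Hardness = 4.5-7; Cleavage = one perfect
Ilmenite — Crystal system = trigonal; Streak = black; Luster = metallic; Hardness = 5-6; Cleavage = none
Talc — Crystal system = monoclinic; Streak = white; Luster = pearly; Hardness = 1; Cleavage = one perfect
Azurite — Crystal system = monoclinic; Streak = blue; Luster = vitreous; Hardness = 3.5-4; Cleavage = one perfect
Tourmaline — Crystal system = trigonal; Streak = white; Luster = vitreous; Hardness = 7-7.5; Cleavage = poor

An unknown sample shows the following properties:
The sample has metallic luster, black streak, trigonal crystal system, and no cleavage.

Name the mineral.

Ilmenite

Metallic luster: only Pyrite, Molybdenite, Hematite, Graphite, Magnetite, Chromite, Ilmenite remain.
Black streak: leaves Graphite, Magnetite, Ilmenite.
Trigonal crystal system: leaves Ilmenite.
No cleavage: every remaining candidate is consistent.
Ilmenite is the sole remaining match.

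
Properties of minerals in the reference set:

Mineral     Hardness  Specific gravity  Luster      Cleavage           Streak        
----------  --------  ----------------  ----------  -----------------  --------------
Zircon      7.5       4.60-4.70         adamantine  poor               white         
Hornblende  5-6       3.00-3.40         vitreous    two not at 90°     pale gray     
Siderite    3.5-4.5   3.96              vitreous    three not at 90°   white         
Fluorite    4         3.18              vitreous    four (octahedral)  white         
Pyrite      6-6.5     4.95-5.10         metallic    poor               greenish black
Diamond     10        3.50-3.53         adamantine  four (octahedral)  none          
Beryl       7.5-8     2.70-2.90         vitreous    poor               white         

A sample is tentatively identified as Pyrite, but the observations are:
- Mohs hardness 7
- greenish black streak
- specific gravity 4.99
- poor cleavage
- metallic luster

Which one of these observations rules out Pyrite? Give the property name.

hardness

Mohs hardness 7: Pyrite has hardness 6-6.5 — inconsistent.
Greenish black streak: Pyrite has greenish black streak — agrees.
Specific gravity 4.99: Pyrite has SG 4.95-5.10 — agrees.
Poor cleavage: Pyrite has cleavage poor — agrees.
Metallic luster: Pyrite has metallic luster — agrees.
The hardness is the one property that does not fit.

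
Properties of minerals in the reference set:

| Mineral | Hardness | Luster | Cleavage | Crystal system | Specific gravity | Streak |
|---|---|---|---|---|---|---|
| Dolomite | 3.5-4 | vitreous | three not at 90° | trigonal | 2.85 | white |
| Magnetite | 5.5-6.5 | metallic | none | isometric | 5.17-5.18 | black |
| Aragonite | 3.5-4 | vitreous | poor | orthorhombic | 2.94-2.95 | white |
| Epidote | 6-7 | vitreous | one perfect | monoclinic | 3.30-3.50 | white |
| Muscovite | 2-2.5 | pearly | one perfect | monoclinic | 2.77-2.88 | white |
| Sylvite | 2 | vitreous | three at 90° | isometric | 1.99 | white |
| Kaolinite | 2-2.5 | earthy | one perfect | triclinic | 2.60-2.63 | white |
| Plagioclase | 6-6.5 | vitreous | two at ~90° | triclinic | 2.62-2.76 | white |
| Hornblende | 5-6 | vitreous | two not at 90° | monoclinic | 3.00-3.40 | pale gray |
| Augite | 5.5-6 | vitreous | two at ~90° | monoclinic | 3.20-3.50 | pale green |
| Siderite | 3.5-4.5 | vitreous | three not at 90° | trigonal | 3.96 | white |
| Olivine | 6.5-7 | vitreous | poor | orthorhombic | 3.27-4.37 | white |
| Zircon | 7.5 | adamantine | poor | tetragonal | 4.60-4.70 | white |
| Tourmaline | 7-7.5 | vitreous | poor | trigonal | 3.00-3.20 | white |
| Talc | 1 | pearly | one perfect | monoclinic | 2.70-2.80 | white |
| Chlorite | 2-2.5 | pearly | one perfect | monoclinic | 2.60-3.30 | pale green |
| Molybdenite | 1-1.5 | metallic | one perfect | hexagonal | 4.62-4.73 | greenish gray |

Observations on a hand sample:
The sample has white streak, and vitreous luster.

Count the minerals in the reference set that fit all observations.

8

White streak rules out Magnetite, Hornblende, Augite, Chlorite, Molybdenite.
Vitreous luster rules out Muscovite, Kaolinite, Zircon, Talc.
The minerals that satisfy all observations are Aragonite, Dolomite, Epidote, Olivine, Plagioclase, Siderite, Sylvite, Tourmaline.
That is 8 minerals.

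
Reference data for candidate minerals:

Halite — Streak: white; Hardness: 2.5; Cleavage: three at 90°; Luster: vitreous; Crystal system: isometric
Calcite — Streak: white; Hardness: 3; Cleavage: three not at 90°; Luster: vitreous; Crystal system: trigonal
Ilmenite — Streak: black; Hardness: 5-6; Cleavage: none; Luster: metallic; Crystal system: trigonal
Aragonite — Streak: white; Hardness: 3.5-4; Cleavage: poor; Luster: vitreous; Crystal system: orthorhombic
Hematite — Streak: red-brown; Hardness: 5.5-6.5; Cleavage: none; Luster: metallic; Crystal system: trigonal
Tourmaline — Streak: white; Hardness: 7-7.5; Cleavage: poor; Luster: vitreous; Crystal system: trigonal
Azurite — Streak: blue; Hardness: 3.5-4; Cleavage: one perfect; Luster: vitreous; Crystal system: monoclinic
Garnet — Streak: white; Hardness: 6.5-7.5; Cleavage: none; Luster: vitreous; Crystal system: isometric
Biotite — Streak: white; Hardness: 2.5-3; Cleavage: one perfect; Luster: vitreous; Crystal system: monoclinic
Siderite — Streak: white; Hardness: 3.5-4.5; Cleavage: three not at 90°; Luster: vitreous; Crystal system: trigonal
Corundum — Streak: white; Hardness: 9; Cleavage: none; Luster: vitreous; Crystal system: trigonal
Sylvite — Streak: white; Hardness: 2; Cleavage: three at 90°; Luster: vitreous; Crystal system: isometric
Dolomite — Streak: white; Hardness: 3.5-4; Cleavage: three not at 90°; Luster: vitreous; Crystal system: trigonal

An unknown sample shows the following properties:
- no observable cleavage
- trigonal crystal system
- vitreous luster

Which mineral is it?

Corundum

No observable cleavage: Ilmenite, Hematite, Garnet, Corundum remain.
Trigonal crystal system excludes Garnet.
Vitreous luster: only Corundum remains.
Only Corundum satisfies all observations.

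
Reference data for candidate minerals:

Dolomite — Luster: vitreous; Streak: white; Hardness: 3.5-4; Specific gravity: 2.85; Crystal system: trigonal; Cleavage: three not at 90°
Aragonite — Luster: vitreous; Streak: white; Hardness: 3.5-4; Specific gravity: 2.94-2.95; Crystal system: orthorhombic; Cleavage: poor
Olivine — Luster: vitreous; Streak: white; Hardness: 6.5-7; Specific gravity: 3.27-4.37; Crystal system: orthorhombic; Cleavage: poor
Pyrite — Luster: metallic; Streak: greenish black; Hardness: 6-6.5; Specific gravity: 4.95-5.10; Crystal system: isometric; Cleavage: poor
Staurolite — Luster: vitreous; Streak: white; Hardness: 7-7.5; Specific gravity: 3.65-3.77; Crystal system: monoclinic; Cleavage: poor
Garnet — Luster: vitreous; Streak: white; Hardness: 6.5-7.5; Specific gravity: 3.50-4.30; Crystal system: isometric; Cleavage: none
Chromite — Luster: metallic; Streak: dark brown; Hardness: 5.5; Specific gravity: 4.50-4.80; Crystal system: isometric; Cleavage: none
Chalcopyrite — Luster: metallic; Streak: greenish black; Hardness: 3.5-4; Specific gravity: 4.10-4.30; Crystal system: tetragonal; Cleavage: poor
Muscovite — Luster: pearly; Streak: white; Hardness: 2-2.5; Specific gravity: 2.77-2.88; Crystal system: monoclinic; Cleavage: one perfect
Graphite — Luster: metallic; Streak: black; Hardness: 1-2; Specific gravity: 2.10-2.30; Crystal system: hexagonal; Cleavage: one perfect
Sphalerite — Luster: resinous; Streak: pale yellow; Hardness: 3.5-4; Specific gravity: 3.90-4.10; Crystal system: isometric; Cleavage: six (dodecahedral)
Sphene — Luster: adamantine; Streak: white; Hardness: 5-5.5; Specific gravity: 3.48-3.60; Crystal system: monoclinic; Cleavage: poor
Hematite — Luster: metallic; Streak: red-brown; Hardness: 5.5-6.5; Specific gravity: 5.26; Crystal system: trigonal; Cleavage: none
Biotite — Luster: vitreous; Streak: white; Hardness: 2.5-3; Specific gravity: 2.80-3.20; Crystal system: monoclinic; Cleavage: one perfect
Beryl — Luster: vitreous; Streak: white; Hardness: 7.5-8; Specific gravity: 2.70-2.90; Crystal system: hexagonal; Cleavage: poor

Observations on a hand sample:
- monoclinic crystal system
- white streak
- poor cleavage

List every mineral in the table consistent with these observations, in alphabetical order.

Sphene, Staurolite

Monoclinic crystal system: Staurolite, Muscovite, Sphene, Biotite remain.
White streak: every remaining candidate is consistent.
Poor cleavage eliminates Muscovite, Biotite.
Remaining candidates: Sphene, Staurolite.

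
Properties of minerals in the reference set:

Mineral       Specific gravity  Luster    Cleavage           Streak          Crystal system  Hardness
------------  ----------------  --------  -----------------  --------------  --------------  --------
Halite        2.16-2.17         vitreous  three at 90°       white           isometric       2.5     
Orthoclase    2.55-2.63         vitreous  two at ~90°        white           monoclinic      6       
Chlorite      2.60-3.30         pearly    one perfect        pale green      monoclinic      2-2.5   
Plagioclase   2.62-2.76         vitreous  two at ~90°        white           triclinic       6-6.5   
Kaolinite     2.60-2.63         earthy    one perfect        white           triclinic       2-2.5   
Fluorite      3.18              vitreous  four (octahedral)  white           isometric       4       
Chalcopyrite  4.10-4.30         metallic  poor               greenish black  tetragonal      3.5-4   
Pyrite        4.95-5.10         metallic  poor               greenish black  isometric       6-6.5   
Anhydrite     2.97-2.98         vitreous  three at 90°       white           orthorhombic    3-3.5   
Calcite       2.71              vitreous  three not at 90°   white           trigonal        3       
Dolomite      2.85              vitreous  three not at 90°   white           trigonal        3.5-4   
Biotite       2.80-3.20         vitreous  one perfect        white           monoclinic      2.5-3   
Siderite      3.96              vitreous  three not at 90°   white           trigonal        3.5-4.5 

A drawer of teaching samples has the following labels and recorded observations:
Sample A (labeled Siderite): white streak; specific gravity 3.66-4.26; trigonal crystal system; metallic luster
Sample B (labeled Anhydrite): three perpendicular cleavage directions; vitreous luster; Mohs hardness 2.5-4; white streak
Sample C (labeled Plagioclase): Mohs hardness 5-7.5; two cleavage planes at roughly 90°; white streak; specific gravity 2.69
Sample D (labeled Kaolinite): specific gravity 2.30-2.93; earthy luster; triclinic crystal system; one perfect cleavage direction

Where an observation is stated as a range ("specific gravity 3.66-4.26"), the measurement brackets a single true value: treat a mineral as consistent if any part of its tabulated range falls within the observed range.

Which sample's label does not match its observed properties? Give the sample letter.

A

Sample A: Siderite has vitreous luster, but the record shows metallic luster — this label is wrong.
Sample B: nothing contradicts Anhydrite.
Sample C: nothing contradicts Plagioclase.
Sample D: nothing contradicts Kaolinite.
Sample A is the mislabeled one.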